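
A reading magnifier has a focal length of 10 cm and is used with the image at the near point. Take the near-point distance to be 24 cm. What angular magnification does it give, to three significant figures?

M = 1 + D/f = 1 + 24/10 = 3.400.

3.40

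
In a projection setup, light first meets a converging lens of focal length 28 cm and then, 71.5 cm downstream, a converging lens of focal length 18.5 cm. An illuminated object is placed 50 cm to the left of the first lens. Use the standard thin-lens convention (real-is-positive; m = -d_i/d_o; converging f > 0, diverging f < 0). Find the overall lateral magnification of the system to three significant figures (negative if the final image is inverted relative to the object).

-2.21

Lens 1: 1/d_i1 = 1/f_1 - 1/d_o1 = 1/28 - 1/50 = 0.01571 cm^-1, so d_i1 = 63.636 cm.
m_1 = -(63.636)/50 = -1.2727.
That image sits 7.864 cm in front of the second lens, so d_o2 = 7.864 cm.
Lens 2: 1/d_i2 = 1/f_2 - 1/d_o2 = 1/18.5 - 1/(7.864) = -0.07311 cm^-1, so d_i2 = -13.677 cm.
m_2 = -(-13.677)/(7.864) = 1.7393.
Total m = m_1 x m_2 = (-1.2727)(1.7393) = -2.2137.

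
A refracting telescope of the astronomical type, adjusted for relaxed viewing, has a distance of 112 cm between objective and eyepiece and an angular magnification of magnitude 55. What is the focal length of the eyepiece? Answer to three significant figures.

In normal adjustment the tube length equals f_obj + f_eye and |M| = f_obj/f_eye.
So f_obj = 55 f_eye and 55 f_eye + f_eye = 112 cm, giving f_eye = 112/56 = 2.000 cm and f_obj = 110.000 cm.

2.00 cm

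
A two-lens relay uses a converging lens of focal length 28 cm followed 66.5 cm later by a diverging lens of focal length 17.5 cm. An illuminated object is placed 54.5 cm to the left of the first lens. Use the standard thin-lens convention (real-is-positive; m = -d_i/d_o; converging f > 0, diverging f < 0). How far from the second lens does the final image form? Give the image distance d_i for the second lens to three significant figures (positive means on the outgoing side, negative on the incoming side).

-5.91 cm

Applying the thin-lens equation to the first lens, 1/28 = 1/54.5 + 1/d_i1, which gives d_i1 = 57.585 cm.
The intermediate image is 57.585 cm to the right of lens 1, so d_o2 = L - d_i1 = 66.5 - 57.585 = 8.915 cm.
Applying the thin-lens equation again with f_2 = -17.5 cm and d_o2 = 8.915 cm gives d_i2 = -5.906 cm.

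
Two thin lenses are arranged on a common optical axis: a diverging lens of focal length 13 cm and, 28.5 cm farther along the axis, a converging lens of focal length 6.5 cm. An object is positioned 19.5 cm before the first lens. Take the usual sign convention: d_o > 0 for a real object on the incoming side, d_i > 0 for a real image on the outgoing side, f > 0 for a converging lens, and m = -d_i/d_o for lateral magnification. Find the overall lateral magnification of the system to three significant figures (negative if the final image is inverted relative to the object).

Applying the thin-lens equation to the first lens, 1/(-13) = 1/19.5 + 1/d_i1, which gives d_i1 = -7.800 cm.
Its lateral magnification is m_1 = -d_i1/d_o1 = -(-7.800)/19.5 = 0.4000.
With d_i1 < 0 the first image is virtual and lies on the object side; the object distance for lens 2 is d_o2 = 28.5 - (-7.800) = 36.300 cm.
Applying the thin-lens equation again with f_2 = 6.5 cm and d_o2 = 36.300 cm gives d_i2 = 7.918 cm.
m_2 = -(7.918)/(36.300) = -0.2181.
The system's lateral magnification is m_1 m_2 = (0.4000)(-0.2181) = -0.0872.

-0.0872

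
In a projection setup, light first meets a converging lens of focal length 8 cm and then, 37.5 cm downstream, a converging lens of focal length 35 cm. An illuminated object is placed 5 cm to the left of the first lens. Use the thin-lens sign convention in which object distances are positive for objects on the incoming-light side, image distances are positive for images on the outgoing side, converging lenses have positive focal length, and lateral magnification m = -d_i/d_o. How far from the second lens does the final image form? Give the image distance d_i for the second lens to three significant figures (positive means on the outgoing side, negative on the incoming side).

112 cm

Applying the thin-lens equation to the first lens, 1/8 = 1/5 + 1/d_i1, which gives d_i1 = -13.333 cm.
With d_i1 < 0 the first image is virtual and lies on the object side; the object distance for lens 2 is d_o2 = 37.5 - (-13.333) = 50.833 cm.
Applying the thin-lens equation again with f_2 = 35 cm and d_o2 = 50.833 cm gives d_i2 = 112.368 cm.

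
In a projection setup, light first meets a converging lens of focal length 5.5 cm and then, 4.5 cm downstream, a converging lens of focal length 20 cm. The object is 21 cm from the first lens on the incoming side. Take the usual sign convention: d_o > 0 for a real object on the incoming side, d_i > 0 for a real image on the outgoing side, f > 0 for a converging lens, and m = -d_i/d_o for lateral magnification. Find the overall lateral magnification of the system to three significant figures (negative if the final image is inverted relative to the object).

-0.309

Applying the thin-lens equation to the first lens, 1/5.5 = 1/21 + 1/d_i1, which gives d_i1 = 7.452 cm.
Its lateral magnification is m_1 = -d_i1/d_o1 = -(7.452)/21 = -0.3548.
This image would form 7.452 cm past lens 1, i.e. 2.952 cm beyond lens 2, so it is a virtual object for lens 2: d_o2 = 4.5 - 7.452 = -2.952 cm.
Applying the thin-lens equation again with f_2 = 20 cm and d_o2 = -2.952 cm gives d_i2 = 2.572 cm.
m_2 = -(2.572)/(-2.952) = 0.8714.
Overall magnification: m = m_1 m_2 = -0.3092.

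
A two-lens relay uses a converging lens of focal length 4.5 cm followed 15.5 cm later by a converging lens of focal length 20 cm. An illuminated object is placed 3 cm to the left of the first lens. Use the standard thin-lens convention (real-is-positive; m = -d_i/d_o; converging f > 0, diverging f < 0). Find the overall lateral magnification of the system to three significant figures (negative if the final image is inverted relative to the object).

-13.3

Applying the thin-lens equation to the first lens, 1/4.5 = 1/3 + 1/d_i1, which gives d_i1 = -9.000 cm.
Its lateral magnification is m_1 = -d_i1/d_o1 = -(-9.000)/3 = 3.0000.
The intermediate image is virtual, 9.000 cm to the left of lens 1, so d_o2 = L - d_i1 = 15.5 - (-9.000) = 24.500 cm.
Applying the thin-lens equation again with f_2 = 20 cm and d_o2 = 24.500 cm gives d_i2 = 108.889 cm.
m_2 = -(108.889)/(24.500) = -4.4444.
Total m = m_1 x m_2 = (3.0000)(-4.4444) = -13.3333.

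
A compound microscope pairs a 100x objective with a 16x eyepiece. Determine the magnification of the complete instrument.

1600

The overall magnification of a compound microscope is the product of the objective and eyepiece magnifications:
M = M_obj x M_eye = 100 x 16 = 1600.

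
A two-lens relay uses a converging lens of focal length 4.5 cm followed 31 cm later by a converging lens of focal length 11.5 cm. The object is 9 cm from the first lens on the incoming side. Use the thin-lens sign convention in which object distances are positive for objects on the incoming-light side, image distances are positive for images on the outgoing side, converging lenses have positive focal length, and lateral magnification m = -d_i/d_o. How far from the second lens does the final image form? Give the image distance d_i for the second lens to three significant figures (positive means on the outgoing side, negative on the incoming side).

First lens: d_i1 = 1/(1/4.5 - 1/9) = 9.000 cm.
Object distance for lens 2: d_o2 = 31 - 9.000 = 22.000 cm.
Second lens: d_i2 = 1/(1/11.5 - 1/(22.000)) = 24.095 cm.

24.1 cm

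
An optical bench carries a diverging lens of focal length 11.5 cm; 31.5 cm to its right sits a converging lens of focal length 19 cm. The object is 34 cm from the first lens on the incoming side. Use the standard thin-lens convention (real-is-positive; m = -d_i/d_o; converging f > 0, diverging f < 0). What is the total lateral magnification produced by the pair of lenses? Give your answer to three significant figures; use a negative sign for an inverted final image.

First lens: d_i1 = 1/(1/(-11.5) - 1/34) = -8.593 cm.
m_1 = -(-8.593)/34 = 0.2527.
With d_i1 < 0 the first image is virtual and lies on the object side; the object distance for lens 2 is d_o2 = 31.5 - (-8.593) = 40.093 cm.
Second lens: d_i2 = 1/(1/19 - 1/(40.093)) = 36.114 cm.
m_2 = -(36.114)/(40.093) = -0.9008.
Overall magnification: m = m_1 m_2 = -0.2277.

-0.228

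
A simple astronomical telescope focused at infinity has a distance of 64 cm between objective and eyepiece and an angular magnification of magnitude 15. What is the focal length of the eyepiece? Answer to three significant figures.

4.00 cm

In normal adjustment the tube length equals f_obj + f_eye and |M| = f_obj/f_eye.
So f_obj = 15 f_eye and 15 f_eye + f_eye = 64 cm, giving f_eye = 64/16 = 4.000 cm and f_obj = 60.000 cm.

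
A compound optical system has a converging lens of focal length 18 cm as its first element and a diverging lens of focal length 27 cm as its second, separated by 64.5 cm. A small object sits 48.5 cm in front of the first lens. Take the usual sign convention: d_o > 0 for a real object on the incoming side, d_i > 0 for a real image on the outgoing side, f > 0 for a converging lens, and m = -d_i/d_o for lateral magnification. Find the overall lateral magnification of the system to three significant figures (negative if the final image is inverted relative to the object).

First lens: d_i1 = 1/(1/18 - 1/48.5) = 28.623 cm.
m_1 = -(28.623)/48.5 = -0.5902.
The intermediate image is 28.623 cm to the right of lens 1, so d_o2 = L - d_i1 = 64.5 - 28.623 = 35.877 cm.
Second lens: d_i2 = 1/(1/(-27) - 1/(35.877)) = -15.406 cm.
m_2 = -(-15.406)/(35.877) = 0.4294.
The system's lateral magnification is m_1 m_2 = (-0.5902)(0.4294) = -0.2534.

-0.253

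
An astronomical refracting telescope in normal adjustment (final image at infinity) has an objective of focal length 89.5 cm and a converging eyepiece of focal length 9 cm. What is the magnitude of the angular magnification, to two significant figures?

9.9

|M| = f_obj/|f_eye| = 89.5/9 = 9.944.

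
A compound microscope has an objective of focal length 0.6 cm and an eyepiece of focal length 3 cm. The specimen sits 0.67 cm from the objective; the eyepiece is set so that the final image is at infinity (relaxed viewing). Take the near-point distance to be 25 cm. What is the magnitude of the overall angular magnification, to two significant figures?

Objective: 1/d_i = 1/f_obj - 1/d_o = 1/0.6 - 1/0.67 = 0.17413 cm^-1, so d_i = 5.743 cm.
m_obj = -d_i/d_o = -5.743/0.67 = -8.571.
Eyepiece angular magnification (image at infinity): M_eye = D/f_e = 25/3 = 8.333.
Overall M = m_obj x M_eye = (-8.571)(8.333) = -71.43.
|M| = 71.43.

71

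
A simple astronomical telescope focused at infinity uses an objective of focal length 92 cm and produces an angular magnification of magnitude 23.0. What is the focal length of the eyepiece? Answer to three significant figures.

|M| = f_obj/f_eye, so f_eye = f_obj/|M| = 92/23.0 = 4.000 cm.

4.00 cm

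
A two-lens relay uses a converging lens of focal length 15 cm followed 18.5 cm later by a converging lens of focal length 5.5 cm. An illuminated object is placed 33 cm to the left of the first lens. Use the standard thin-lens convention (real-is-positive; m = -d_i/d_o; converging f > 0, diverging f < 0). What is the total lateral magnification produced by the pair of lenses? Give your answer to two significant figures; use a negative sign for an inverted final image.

First lens: d_i1 = 1/(1/15 - 1/33) = 27.500 cm.
m_1 = -(27.500)/33 = -0.8333.
Since 27.500 cm > 18.5 cm, the first image lies past the second lens and serves as a virtual object: d_o2 = L - d_i1 = -9.000 cm.
Second lens: d_i2 = 1/(1/5.5 - 1/(-9.000)) = 3.414 cm.
m_2 = -(3.414)/(-9.000) = 0.3793.
The system's lateral magnification is m_1 m_2 = (-0.8333)(0.3793) = -0.3161.

-0.32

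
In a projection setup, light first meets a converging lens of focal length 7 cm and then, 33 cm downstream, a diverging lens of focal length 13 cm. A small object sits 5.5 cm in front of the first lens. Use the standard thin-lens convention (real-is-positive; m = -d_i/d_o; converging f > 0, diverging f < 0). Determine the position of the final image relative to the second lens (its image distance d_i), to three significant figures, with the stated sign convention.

-10.6 cm

First lens: d_i1 = 1/(1/7 - 1/5.5) = -25.667 cm.
With d_i1 < 0 the first image is virtual and lies on the object side; the object distance for lens 2 is d_o2 = 33 - (-25.667) = 58.667 cm.
Second lens: d_i2 = 1/(1/(-13) - 1/(58.667)) = -10.642 cm.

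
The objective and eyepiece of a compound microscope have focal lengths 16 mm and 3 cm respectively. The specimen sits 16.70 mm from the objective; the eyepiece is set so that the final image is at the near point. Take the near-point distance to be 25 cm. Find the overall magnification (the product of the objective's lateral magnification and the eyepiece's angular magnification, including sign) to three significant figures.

-213

Convert to cm: f_obj = 16 mm = 1.6 cm; d_o = 16.70 mm = 1.67 cm.
Objective: 1/d_i = 1/f_obj - 1/d_o = 1/1.6 - 1/1.67 = 0.02620 cm^-1, so d_i = 38.171 cm.
m_obj = -d_i/d_o = -38.171/1.67 = -22.857.
Eyepiece angular magnification (image at near point): M_eye = 1 + D/f_e = 1 + 25/3 = 9.333.
Overall M = m_obj x M_eye = (-22.857)(9.333) = -213.33.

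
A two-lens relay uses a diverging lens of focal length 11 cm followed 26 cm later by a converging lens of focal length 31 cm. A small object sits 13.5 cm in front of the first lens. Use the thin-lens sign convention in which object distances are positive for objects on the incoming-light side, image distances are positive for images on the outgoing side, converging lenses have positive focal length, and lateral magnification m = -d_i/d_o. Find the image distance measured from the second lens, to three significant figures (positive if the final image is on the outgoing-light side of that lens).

937 cm

Lens 1: 1/d_i1 = 1/f_1 - 1/d_o1 = 1/(-11) - 1/13.5 = -0.16498 cm^-1, so d_i1 = -6.061 cm.
With d_i1 < 0 the first image is virtual and lies on the object side; the object distance for lens 2 is d_o2 = 26 - (-6.061) = 32.061 cm.
Lens 2: 1/d_i2 = 1/f_2 - 1/d_o2 = 1/31 - 1/(32.061) = 0.00107 cm^-1, so d_i2 = 936.558 cm.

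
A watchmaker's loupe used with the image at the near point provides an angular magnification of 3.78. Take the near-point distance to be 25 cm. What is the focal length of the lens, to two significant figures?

For the image at the near point, M = 1 + D/f.
f = D/(M - 1) = 25/(3.78 - 1) = 8.993 cm.

9.0 cm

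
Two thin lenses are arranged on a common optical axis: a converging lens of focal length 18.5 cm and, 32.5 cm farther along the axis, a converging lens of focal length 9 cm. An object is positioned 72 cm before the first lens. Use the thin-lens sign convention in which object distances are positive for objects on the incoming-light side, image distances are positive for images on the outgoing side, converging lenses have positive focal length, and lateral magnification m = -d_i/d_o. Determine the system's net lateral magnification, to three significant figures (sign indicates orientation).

Applying the thin-lens equation to the first lens, 1/18.5 = 1/72 + 1/d_i1, which gives d_i1 = 24.897 cm.
Its lateral magnification is m_1 = -d_i1/d_o1 = -(24.897)/72 = -0.3458.
The intermediate image is 24.897 cm to the right of lens 1, so d_o2 = L - d_i1 = 32.5 - 24.897 = 7.603 cm.
Applying the thin-lens equation again with f_2 = 9 cm and d_o2 = 7.603 cm gives d_i2 = -48.973 cm.
m_2 = -(-48.973)/(7.603) = 6.4415.
The system's lateral magnification is m_1 m_2 = (-0.3458)(6.4415) = -2.2274.

-2.23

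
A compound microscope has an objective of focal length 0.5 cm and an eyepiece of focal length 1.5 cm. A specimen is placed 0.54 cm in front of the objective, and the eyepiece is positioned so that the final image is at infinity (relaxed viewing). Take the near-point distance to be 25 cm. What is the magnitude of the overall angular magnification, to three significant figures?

208

Objective: 1/d_i = 1/f_obj - 1/d_o = 1/0.5 - 1/0.54 = 0.14815 cm^-1, so d_i = 6.750 cm.
m_obj = -d_i/d_o = -6.750/0.54 = -12.500.
Eyepiece angular magnification (image at infinity): M_eye = D/f_e = 25/1.5 = 16.667.
Overall M = m_obj x M_eye = (-12.500)(16.667) = -208.33.
|M| = 208.33.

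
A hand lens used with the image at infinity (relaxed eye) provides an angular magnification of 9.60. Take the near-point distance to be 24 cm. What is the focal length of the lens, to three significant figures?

For the image at infinity, M = D/f.
f = D/M = 24/9.6 = 2.500 cm.

2.50 cm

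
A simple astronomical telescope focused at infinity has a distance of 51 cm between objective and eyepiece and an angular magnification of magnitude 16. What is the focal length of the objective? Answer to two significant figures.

48 cm

In normal adjustment the tube length equals f_obj + f_eye and |M| = f_obj/f_eye.
So f_obj = 16 f_eye and 16 f_eye + f_eye = 51 cm, giving f_eye = 51/17 = 3.000 cm and f_obj = 48.000 cm.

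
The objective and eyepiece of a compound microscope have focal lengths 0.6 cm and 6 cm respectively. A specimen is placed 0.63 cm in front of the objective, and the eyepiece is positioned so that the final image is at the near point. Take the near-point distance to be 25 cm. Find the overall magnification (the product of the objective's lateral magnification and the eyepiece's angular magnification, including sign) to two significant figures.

-100

Objective: 1/d_i = 1/f_obj - 1/d_o = 1/0.6 - 1/0.63 = 0.07937 cm^-1, so d_i = 12.600 cm.
m_obj = -d_i/d_o = -12.600/0.63 = -20.000.
Eyepiece angular magnification (image at near point): M_eye = 1 + D/f_e = 1 + 25/6 = 5.167.
Overall M = m_obj x M_eye = (-20.000)(5.167) = -103.33.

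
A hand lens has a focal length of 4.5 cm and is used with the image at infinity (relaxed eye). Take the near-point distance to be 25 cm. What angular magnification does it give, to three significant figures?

5.56

M = D/f = 25/4.5 = 5.556.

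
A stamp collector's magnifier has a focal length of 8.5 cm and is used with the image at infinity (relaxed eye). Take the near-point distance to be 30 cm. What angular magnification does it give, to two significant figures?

M = D/f = 30/8.5 = 3.529.

3.5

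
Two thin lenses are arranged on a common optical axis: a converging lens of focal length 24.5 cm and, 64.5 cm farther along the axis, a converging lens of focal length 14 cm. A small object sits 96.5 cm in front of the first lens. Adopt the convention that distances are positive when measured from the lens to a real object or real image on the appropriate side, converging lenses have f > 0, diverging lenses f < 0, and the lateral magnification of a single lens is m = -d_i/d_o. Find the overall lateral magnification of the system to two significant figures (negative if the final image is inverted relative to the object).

Lens 1: 1/d_i1 = 1/f_1 - 1/d_o1 = 1/24.5 - 1/96.5 = 0.03045 cm^-1, so d_i1 = 32.837 cm.
m_1 = -(32.837)/96.5 = -0.3403.
That image sits 31.663 cm in front of the second lens, so d_o2 = 31.663 cm.
Lens 2: 1/d_i2 = 1/f_2 - 1/d_o2 = 1/14 - 1/(31.663) = 0.03985 cm^-1, so d_i2 = 25.097 cm.
m_2 = -(25.097)/(31.663) = -0.7926.
Overall magnification: m = m_1 m_2 = 0.2697.

0.27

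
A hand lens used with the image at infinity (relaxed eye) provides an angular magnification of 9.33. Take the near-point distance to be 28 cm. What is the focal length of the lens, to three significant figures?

For the image at infinity, M = D/f.
f = D/M = 28/9.33 = 3.001 cm.

3.00 cm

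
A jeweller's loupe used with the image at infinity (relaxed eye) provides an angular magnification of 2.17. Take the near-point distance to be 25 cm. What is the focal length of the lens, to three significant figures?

For the image at infinity, M = D/f.
f = D/M = 25/2.17 = 11.521 cm.

11.5 cm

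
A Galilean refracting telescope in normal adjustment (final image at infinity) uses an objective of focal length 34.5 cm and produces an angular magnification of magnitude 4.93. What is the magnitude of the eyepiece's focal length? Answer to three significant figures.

7.00 cm

|M| = f_obj/|f_eye|, so |f_eye| = f_obj/|M| = 34.5/4.93 = 6.998 cm.
(The eyepiece is diverging, so its signed focal length is -6.998 cm.)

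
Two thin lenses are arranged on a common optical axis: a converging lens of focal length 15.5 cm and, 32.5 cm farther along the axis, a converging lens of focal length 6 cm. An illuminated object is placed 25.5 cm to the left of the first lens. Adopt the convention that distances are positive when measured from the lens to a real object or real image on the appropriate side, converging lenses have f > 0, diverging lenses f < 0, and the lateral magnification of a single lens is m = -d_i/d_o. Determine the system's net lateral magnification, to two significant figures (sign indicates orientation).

-0.71

First lens: d_i1 = 1/(1/15.5 - 1/25.5) = 39.525 cm.
m_1 = -(39.525)/25.5 = -1.5500.
Since 39.525 cm > 32.5 cm, the first image lies past the second lens and serves as a virtual object: d_o2 = L - d_i1 = -7.025 cm.
Second lens: d_i2 = 1/(1/6 - 1/(-7.025)) = 3.236 cm.
m_2 = -(3.236)/(-7.025) = 0.4607.
Overall magnification: m = m_1 m_2 = -0.7140.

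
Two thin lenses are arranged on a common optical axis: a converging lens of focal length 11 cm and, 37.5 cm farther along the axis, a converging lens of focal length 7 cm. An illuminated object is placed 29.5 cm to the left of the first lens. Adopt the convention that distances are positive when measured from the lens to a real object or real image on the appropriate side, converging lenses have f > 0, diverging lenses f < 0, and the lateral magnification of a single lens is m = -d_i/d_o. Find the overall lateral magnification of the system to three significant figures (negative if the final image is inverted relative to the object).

0.321

Applying the thin-lens equation to the first lens, 1/11 = 1/29.5 + 1/d_i1, which gives d_i1 = 17.541 cm.
Its lateral magnification is m_1 = -d_i1/d_o1 = -(17.541)/29.5 = -0.5946.
Object distance for lens 2: d_o2 = 37.5 - 17.541 = 19.959 cm.
Applying the thin-lens equation again with f_2 = 7 cm and d_o2 = 19.959 cm gives d_i2 = 10.781 cm.
m_2 = -(10.781)/(19.959) = -0.5401.
The system's lateral magnification is m_1 m_2 = (-0.5946)(-0.5401) = 0.3212.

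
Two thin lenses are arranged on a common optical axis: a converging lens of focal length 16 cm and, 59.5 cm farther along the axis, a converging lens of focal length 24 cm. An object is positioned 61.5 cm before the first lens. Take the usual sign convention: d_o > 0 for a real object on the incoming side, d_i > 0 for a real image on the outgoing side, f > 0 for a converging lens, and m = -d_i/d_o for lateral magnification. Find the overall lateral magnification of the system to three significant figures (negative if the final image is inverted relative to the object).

Applying the thin-lens equation to the first lens, 1/16 = 1/61.5 + 1/d_i1, which gives d_i1 = 21.626 cm.
Its lateral magnification is m_1 = -d_i1/d_o1 = -(21.626)/61.5 = -0.3516.
That image sits 37.874 cm in front of the second lens, so d_o2 = 37.874 cm.
Applying the thin-lens equation again with f_2 = 24 cm and d_o2 = 37.874 cm gives d_i2 = 65.518 cm.
m_2 = -(65.518)/(37.874) = -1.7299.
The system's lateral magnification is m_1 m_2 = (-0.3516)(-1.7299) = 0.6083.

0.608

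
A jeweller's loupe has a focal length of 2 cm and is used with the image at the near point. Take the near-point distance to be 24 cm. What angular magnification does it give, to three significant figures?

M = 1 + D/f = 1 + 24/2 = 13.000.

13.0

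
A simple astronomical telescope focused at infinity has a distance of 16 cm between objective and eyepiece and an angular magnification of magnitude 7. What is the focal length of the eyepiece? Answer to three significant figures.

2.00 cm

In normal adjustment the tube length equals f_obj + f_eye and |M| = f_obj/f_eye.
So f_obj = 7 f_eye and 7 f_eye + f_eye = 16 cm, giving f_eye = 16/8 = 2.000 cm and f_obj = 14.000 cm.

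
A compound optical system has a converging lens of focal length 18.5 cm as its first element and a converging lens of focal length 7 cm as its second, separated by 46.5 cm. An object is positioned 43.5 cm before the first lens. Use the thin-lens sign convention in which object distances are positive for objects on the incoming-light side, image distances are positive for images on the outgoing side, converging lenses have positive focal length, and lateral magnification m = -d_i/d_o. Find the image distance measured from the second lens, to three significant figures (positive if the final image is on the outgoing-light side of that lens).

First lens: d_i1 = 1/(1/18.5 - 1/43.5) = 32.190 cm.
Object distance for lens 2: d_o2 = 46.5 - 32.190 = 14.310 cm.
Second lens: d_i2 = 1/(1/7 - 1/(14.310)) = 13.703 cm.

13.7 cm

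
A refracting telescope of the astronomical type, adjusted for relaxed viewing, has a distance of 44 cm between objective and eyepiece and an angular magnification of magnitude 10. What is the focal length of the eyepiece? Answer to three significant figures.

4.00 cm

In normal adjustment the tube length equals f_obj + f_eye and |M| = f_obj/f_eye.
So f_obj = 10 f_eye and 10 f_eye + f_eye = 44 cm, giving f_eye = 44/11 = 4.000 cm and f_obj = 40.000 cm.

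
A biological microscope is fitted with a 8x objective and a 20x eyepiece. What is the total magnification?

The overall magnification of a compound microscope is the product of the objective and eyepiece magnifications:
M = M_obj x M_eye = 8 x 20 = 160.

160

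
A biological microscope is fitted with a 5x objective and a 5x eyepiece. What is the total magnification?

25

The overall magnification of a compound microscope is the product of the objective and eyepiece magnifications:
M = M_obj x M_eye = 5 x 5 = 25.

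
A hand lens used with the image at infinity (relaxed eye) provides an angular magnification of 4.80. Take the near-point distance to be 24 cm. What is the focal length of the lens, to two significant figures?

5.0 cm

For the image at infinity, M = D/f.
f = D/M = 24/4.8 = 5.000 cm.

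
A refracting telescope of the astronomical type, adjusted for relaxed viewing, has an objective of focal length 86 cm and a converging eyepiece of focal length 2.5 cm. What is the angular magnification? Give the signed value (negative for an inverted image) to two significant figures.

M = -f_obj/f_eye = -86/(2.5) = -34.400.

-34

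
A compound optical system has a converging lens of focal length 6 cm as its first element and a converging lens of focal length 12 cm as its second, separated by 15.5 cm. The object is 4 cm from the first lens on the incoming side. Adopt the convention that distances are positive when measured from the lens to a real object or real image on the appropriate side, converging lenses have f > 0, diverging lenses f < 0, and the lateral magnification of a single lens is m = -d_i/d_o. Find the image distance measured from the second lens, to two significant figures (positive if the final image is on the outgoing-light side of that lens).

21 cm

First lens: d_i1 = 1/(1/6 - 1/4) = -12.000 cm.
The intermediate image is virtual, 12.000 cm to the left of lens 1, so d_o2 = L - d_i1 = 15.5 - (-12.000) = 27.500 cm.
Second lens: d_i2 = 1/(1/12 - 1/(27.500)) = 21.290 cm.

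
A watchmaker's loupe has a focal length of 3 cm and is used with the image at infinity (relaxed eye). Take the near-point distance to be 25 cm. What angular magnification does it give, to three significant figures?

8.33

M = D/f = 25/3 = 8.333.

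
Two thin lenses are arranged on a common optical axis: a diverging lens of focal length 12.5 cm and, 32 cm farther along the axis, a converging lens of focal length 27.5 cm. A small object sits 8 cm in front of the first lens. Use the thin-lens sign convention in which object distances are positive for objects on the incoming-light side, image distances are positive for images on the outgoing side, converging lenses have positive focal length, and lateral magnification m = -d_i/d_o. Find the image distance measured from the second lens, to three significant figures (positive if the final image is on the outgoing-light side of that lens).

108 cm

Lens 1: 1/d_i1 = 1/f_1 - 1/d_o1 = 1/(-12.5) - 1/8 = -0.20500 cm^-1, so d_i1 = -4.878 cm.
The intermediate image is virtual, 4.878 cm to the left of lens 1, so d_o2 = L - d_i1 = 32 - (-4.878) = 36.878 cm.
Lens 2: 1/d_i2 = 1/f_2 - 1/d_o2 = 1/27.5 - 1/(36.878) = 0.00925 cm^-1, so d_i2 = 108.140 cm.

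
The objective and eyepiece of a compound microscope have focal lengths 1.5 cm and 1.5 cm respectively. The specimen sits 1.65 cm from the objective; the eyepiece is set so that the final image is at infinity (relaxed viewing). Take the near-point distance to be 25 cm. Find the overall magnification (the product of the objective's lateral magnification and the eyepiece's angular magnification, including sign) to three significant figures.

-167

Objective: 1/d_i = 1/f_obj - 1/d_o = 1/1.5 - 1/1.65 = 0.06061 cm^-1, so d_i = 16.500 cm.
m_obj = -d_i/d_o = -16.500/1.65 = -10.000.
Eyepiece angular magnification (image at infinity): M_eye = D/f_e = 25/1.5 = 16.667.
Overall M = m_obj x M_eye = (-10.000)(16.667) = -166.67.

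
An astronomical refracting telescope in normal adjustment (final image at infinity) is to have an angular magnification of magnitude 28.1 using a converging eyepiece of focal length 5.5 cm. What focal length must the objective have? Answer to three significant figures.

|M| = f_obj/|f_eye|, so f_obj = |M| x |f_eye| = 28.1 x 5.5 = 154.550 cm.

155 cm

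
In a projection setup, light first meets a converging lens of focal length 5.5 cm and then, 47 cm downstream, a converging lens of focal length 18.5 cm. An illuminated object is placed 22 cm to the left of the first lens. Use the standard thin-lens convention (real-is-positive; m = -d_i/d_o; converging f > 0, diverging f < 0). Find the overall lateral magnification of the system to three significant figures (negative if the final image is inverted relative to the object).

0.291

Applying the thin-lens equation to the first lens, 1/5.5 = 1/22 + 1/d_i1, which gives d_i1 = 7.333 cm.
Its lateral magnification is m_1 = -d_i1/d_o1 = -(7.333)/22 = -0.3333.
Object distance for lens 2: d_o2 = 47 - 7.333 = 39.667 cm.
Applying the thin-lens equation again with f_2 = 18.5 cm and d_o2 = 39.667 cm gives d_i2 = 34.669 cm.
m_2 = -(34.669)/(39.667) = -0.8740.
Overall magnification: m = m_1 m_2 = 0.2913.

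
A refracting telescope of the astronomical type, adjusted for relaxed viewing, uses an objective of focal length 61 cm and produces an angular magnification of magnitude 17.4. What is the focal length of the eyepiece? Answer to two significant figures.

3.5 cm

|M| = f_obj/f_eye, so f_eye = f_obj/|M| = 61/17.4 = 3.506 cm.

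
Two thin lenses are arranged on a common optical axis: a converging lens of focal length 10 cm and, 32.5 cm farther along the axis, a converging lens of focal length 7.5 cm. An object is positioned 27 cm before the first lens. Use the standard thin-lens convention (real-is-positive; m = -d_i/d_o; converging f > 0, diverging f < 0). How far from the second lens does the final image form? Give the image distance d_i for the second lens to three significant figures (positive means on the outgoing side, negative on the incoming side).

Applying the thin-lens equation to the first lens, 1/10 = 1/27 + 1/d_i1, which gives d_i1 = 15.882 cm.
Object distance for lens 2: d_o2 = 32.5 - 15.882 = 16.618 cm.
Applying the thin-lens equation again with f_2 = 7.5 cm and d_o2 = 16.618 cm gives d_i2 = 13.669 cm.

13.7 cm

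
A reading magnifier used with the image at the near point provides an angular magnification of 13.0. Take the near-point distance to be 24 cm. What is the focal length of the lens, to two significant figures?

For the image at the near point, M = 1 + D/f.
f = D/(M - 1) = 24/(13.0 - 1) = 2.000 cm.

2.0 cm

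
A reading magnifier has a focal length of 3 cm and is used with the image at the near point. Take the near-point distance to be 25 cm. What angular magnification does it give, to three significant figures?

9.33

M = 1 + D/f = 1 + 25/3 = 9.333.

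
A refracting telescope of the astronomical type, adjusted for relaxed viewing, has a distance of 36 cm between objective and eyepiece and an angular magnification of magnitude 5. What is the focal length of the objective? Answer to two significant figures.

In normal adjustment the tube length equals f_obj + f_eye and |M| = f_obj/f_eye.
So f_obj = 5 f_eye and 5 f_eye + f_eye = 36 cm, giving f_eye = 36/6 = 6.000 cm and f_obj = 30.000 cm.

30 cm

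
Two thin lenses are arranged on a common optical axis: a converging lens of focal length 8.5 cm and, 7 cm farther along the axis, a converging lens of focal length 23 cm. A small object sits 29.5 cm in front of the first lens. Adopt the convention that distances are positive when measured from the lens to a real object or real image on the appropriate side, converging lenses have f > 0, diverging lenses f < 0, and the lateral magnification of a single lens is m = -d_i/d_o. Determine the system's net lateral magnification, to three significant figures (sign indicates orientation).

-0.333

Lens 1: 1/d_i1 = 1/f_1 - 1/d_o1 = 1/8.5 - 1/29.5 = 0.08375 cm^-1, so d_i1 = 11.940 cm.
m_1 = -(11.940)/29.5 = -0.4048.
Since 11.940 cm > 7 cm, the first image lies past the second lens and serves as a virtual object: d_o2 = L - d_i1 = -4.940 cm.
Lens 2: 1/d_i2 = 1/f_2 - 1/d_o2 = 1/23 - 1/(-4.940) = 0.24589 cm^-1, so d_i2 = 4.067 cm.
m_2 = -(4.067)/(-4.940) = 0.8232.
Overall magnification: m = m_1 m_2 = -0.3332.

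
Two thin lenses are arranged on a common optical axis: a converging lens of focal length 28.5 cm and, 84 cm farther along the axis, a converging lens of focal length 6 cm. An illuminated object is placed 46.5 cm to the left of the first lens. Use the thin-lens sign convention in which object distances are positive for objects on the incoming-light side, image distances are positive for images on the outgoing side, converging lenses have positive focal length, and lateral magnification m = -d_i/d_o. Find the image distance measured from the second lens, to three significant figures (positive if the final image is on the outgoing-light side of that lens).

Applying the thin-lens equation to the first lens, 1/28.5 = 1/46.5 + 1/d_i1, which gives d_i1 = 73.625 cm.
The intermediate image is 73.625 cm to the right of lens 1, so d_o2 = L - d_i1 = 84 - 73.625 = 10.375 cm.
Applying the thin-lens equation again with f_2 = 6 cm and d_o2 = 10.375 cm gives d_i2 = 14.229 cm.

14.2 cm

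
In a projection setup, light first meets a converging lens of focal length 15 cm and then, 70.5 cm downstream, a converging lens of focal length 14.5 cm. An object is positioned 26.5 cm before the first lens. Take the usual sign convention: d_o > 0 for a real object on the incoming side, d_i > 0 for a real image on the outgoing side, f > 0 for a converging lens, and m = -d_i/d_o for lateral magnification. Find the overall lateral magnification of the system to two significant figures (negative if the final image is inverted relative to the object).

0.88

Lens 1: 1/d_i1 = 1/f_1 - 1/d_o1 = 1/15 - 1/26.5 = 0.02893 cm^-1, so d_i1 = 34.565 cm.
m_1 = -(34.565)/26.5 = -1.3043.
Object distance for lens 2: d_o2 = 70.5 - 34.565 = 35.935 cm.
Lens 2: 1/d_i2 = 1/f_2 - 1/d_o2 = 1/14.5 - 1/(35.935) = 0.04114 cm^-1, so d_i2 = 24.309 cm.
m_2 = -(24.309)/(35.935) = -0.6765.
The system's lateral magnification is m_1 m_2 = (-1.3043)(-0.6765) = 0.8824.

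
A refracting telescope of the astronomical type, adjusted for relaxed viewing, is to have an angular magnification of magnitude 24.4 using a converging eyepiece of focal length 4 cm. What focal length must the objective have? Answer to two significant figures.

|M| = f_obj/|f_eye|, so f_obj = |M| x |f_eye| = 24.4 x 4 = 97.600 cm.

98 cm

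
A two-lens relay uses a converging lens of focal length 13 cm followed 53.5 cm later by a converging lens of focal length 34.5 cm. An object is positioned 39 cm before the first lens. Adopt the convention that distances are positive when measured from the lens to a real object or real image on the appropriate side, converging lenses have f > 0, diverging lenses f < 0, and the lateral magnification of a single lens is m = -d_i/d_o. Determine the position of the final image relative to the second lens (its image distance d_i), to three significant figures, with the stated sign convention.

Applying the thin-lens equation to the first lens, 1/13 = 1/39 + 1/d_i1, which gives d_i1 = 19.500 cm.
The intermediate image is 19.500 cm to the right of lens 1, so d_o2 = L - d_i1 = 53.5 - 19.500 = 34.000 cm.
Applying the thin-lens equation again with f_2 = 34.5 cm and d_o2 = 34.000 cm gives d_i2 = -2346.000 cm.

-2350 cm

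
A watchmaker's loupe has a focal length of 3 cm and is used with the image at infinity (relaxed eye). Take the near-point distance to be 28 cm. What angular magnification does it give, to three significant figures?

M = D/f = 28/3 = 9.333.

9.33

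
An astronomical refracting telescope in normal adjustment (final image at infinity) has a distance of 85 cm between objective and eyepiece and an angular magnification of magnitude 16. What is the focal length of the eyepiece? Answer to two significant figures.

5.0 cm

In normal adjustment the tube length equals f_obj + f_eye and |M| = f_obj/f_eye.
So f_obj = 16 f_eye and 16 f_eye + f_eye = 85 cm, giving f_eye = 85/17 = 5.000 cm and f_obj = 80.000 cm.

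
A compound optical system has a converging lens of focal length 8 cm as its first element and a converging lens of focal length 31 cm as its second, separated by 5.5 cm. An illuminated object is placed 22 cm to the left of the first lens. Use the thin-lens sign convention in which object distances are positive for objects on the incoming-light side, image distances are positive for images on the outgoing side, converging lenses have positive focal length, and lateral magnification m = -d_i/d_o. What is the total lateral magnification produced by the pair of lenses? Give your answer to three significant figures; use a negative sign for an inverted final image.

First lens: d_i1 = 1/(1/8 - 1/22) = 12.571 cm.
m_1 = -(12.571)/22 = -0.5714.
This image would form 12.571 cm past lens 1, i.e. 7.071 cm beyond lens 2, so it is a virtual object for lens 2: d_o2 = 5.5 - 12.571 = -7.071 cm.
Second lens: d_i2 = 1/(1/31 - 1/(-7.071)) = 5.758 cm.
m_2 = -(5.758)/(-7.071) = 0.8143.
Total m = m_1 x m_2 = (-0.5714)(0.8143) = -0.4653.

-0.465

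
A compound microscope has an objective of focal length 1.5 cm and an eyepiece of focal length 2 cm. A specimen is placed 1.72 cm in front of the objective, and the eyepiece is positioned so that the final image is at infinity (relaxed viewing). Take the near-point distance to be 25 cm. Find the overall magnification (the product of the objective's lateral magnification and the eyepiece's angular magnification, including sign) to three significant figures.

Objective: 1/d_i = 1/f_obj - 1/d_o = 1/1.5 - 1/1.72 = 0.08527 cm^-1, so d_i = 11.727 cm.
m_obj = -d_i/d_o = -11.727/1.72 = -6.818.
Eyepiece angular magnification (image at infinity): M_eye = D/f_e = 25/2 = 12.500.
Overall M = m_obj x M_eye = (-6.818)(12.500) = -85.23.

-85.2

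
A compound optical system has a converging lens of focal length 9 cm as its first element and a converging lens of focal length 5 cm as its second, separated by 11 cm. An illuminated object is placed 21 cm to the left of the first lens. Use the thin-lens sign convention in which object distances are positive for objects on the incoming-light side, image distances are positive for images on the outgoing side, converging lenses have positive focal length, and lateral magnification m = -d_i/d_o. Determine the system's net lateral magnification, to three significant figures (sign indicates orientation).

Applying the thin-lens equation to the first lens, 1/9 = 1/21 + 1/d_i1, which gives d_i1 = 15.750 cm.
Its lateral magnification is m_1 = -d_i1/d_o1 = -(15.750)/21 = -0.7500.
Since 15.750 cm > 11 cm, the first image lies past the second lens and serves as a virtual object: d_o2 = L - d_i1 = -4.750 cm.
Applying the thin-lens equation again with f_2 = 5 cm and d_o2 = -4.750 cm gives d_i2 = 2.436 cm.
m_2 = -(2.436)/(-4.750) = 0.5128.
The system's lateral magnification is m_1 m_2 = (-0.7500)(0.5128) = -0.3846.

-0.385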